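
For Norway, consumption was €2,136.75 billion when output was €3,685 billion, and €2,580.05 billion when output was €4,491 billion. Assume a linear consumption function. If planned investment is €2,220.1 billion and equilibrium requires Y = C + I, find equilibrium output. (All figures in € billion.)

MPC = (2580.05 − 2136.75)/(4491 − 3685) = 443.3/806 = 0.55
a = 2136.75 − 0.55(3685) = 110
Equilibrium: Y = 110 + 0.55Y + 2220.1
0.45Y = 2330.1, so Y = 2330.1/0.45 = 5178

Y = 5178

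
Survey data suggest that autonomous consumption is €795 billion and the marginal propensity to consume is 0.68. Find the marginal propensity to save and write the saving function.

MPS = 1 − MPC = 1 − 0.68 = 0.32
S = Y − C = -795 + 0.32Y

MPS = 0.32; S = -795 + 0.32Y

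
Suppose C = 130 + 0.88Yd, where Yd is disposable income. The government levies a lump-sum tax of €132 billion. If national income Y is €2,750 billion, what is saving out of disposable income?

Yd = Y − T = 2750 − 132 = 2618
C = 130 + 0.88(2618) = 130 + 2303.84 = 2433.84
S = Yd − C = 2618 − 2433.84 = 184.16

S = 184.16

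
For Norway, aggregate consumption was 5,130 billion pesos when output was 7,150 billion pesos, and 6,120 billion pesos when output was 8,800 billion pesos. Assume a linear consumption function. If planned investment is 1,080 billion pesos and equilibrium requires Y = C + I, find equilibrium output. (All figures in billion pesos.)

MPC = (6120 − 5130)/(8800 − 7150) = 990/1650 = 0.6
a = 5130 − 0.6(7150) = 840
Equilibrium: Y = 840 + 0.6Y + 1080
0.4Y = 1920, so Y = 1920/0.4 = 4800

Y = 4800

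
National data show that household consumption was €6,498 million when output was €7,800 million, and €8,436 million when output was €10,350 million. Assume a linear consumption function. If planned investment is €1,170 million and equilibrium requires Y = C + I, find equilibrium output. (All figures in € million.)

MPC = (8436 − 6498)/(10350 − 7800) = 1938/2550 = 0.76
a = 6498 − 0.76(7800) = 570
Equilibrium: Y = 570 + 0.76Y + 1170
0.24Y = 1740, so Y = 1740/0.24 = 7250

Y = 7250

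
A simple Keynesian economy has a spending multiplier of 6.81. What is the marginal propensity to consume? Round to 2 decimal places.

MPC = 0.85

k = 1/(1 − MPC), so 1 − MPC = 1/k = 1/6.81 = 0.1468
MPC = 1 − 0.1468 = 0.85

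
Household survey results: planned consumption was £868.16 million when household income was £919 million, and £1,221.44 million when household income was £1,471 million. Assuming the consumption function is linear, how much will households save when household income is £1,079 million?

S = 108.44

MPC = (1221.44 − 868.16)/(1471 − 919) = 353.28/552 = 0.64
a = 868.16 − 0.64(919) = 868.16 − 588.16 = 280
C = 280 + 0.64(1079) = 970.56
S = 1079 − 970.56 = 108.44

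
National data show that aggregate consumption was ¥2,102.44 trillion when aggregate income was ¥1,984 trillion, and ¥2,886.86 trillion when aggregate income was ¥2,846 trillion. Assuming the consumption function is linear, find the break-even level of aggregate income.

Y = 3300

MPC = (2886.86 − 2102.44)/(2846 − 1984) = 784.42/862 = 0.91
a = 2102.44 − 0.91(1984) = 2102.44 − 1805.44 = 297
Break-even: Y = a/(1−MPC) = 297/0.09 = 3300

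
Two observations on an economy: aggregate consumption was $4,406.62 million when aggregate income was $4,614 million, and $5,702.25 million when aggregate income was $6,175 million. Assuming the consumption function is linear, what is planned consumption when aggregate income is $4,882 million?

C = 4629.06

MPC = (5702.25 − 4406.62)/(6175 − 4614) = 1295.63/1561 = 0.83
a = 4406.62 − 0.83(4614) = 4406.62 − 3829.62 = 577
C = 577 + 0.83(4882) = 577 + 4052.06 = 4629.06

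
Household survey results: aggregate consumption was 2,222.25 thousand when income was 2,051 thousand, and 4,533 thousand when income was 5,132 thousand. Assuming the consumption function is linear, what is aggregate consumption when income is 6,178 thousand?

C = 5317.5

MPC = (4533 − 2222.25)/(5132 − 2051) = 2310.75/3081 = 0.75
a = 2222.25 − 0.75(2051) = 2222.25 − 1538.25 = 684
C = 684 + 0.75(6178) = 684 + 4633.5 = 5317.5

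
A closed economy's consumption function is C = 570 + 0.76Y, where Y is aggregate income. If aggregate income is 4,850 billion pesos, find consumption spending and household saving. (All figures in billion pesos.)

C = 4256; S = 594

C = 570 + 0.76(4850) = 570 + 3686 = 4256
S = Y − C = 4850 − 4256 = 594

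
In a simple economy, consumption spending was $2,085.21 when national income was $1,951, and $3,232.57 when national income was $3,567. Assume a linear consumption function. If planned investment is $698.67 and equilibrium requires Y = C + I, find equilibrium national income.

MPC = (3232.57 − 2085.21)/(3567 − 1951) = 1147.36/1616 = 0.71
a = 2085.21 − 0.71(1951) = 700
Equilibrium: Y = 700 + 0.71Y + 698.67
0.29Y = 1398.67, so Y = 1398.67/0.29 = 4823

Y = 4823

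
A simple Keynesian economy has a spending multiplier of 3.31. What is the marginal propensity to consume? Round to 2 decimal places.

k = 1/(1 − MPC), so 1 − MPC = 1/k = 1/3.31 = 0.3021
MPC = 1 − 0.3021 = 0.70

MPC = 0.70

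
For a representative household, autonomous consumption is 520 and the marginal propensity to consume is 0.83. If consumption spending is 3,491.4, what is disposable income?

Y = 3580

520 + 0.83Y = 3491.4
0.83Y = 2971.4, so Y = 2971.4/0.83 = 3580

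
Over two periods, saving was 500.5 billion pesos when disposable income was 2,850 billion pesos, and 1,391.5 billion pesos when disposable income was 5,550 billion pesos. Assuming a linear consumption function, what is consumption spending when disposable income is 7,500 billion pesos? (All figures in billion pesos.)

MPS = ΔS/ΔY = (1391.5 − 500.5)/(5550 − 2850) = 891/2700 = 0.33
MPC = 1 − MPS = 0.67
Autonomous saving = 500.5 − 0.33(2850) = -440, so a = 440
C = 440 + 0.67(7500) = 440 + 5025 = 5465

C = 5465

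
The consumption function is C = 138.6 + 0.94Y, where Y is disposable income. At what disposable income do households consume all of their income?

Y = 2310

At break-even, C = Y: 138.6 + 0.94Y = Y
0.06Y = 138.6, so Y = 138.6/0.06 = 2310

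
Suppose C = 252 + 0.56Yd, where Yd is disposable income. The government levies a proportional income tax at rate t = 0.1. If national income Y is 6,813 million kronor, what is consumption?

Yd = (1 − 0.1)(6813) = 0.9(6813) = 6131.7
C = 252 + 0.56(6131.7) = 252 + 3433.752 = 3685.752

C = 3685.752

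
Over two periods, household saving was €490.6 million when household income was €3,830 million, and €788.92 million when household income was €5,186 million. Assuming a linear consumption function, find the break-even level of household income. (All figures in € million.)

MPS = ΔS/ΔY = (788.92 − 490.6)/(5186 − 3830) = 298.32/1356 = 0.22
MPC = 1 − MPS = 0.78
From S(3830) = 490.6: −a + 0.22(3830) = 490.6, so a = 842.6 − 490.6 = 352
Break-even (S = 0): Y = a/MPS = 352/0.22 = 1600

Y = 1600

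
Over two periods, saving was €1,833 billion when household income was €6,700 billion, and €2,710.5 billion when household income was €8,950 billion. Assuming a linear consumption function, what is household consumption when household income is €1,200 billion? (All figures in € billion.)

C = 1512

MPS = ΔS/ΔY = (2710.5 − 1833)/(8950 − 6700) = 877.5/2250 = 0.39
MPC = 1 − MPS = 0.61
Autonomous saving = 1833 − 0.39(6700) = -780, so a = 780
C = 780 + 0.61(1200) = 780 + 732 = 1512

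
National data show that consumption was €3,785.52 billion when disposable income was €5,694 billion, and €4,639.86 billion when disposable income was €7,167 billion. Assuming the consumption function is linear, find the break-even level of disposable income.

Y = 1150

MPC = (4639.86 − 3785.52)/(7167 − 5694) = 854.34/1473 = 0.58
a = 3785.52 − 0.58(5694) = 3785.52 − 3302.52 = 483
Break-even: Y = a/(1−MPC) = 483/0.42 = 1150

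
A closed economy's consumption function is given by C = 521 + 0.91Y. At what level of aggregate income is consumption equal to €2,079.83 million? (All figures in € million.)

521 + 0.91Y = 2079.83
0.91Y = 1558.83, so Y = 1558.83/0.91 = 1713

Y = 1713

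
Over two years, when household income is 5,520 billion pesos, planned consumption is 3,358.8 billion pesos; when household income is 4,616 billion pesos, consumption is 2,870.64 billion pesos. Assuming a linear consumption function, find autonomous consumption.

a = 378

MPC = ΔC/ΔY = (3358.8 − 2870.64)/(5520 − 4616) = 488.16/904 = 0.54
a = C − MPC·Y = 2870.64 − 0.54(4616) = 2870.64 − 2492.64 = 378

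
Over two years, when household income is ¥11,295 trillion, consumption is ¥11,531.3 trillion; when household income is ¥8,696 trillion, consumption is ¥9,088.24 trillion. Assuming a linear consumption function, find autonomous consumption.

a = 914

MPC = ΔC/ΔY = (11531.3 − 9088.24)/(11295 − 8696) = 2443.06/2599 = 0.94
a = C − MPC·Y = 9088.24 − 0.94(8696) = 9088.24 − 8174.24 = 914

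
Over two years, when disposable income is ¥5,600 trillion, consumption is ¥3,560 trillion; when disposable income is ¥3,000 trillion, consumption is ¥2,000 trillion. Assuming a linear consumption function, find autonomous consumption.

MPC = ΔC/ΔY = (3560 − 2000)/(5600 − 3000) = 1560/2600 = 0.6
a = C − MPC·Y = 2000 − 0.6(3000) = 2000 − 1800 = 200

a = 200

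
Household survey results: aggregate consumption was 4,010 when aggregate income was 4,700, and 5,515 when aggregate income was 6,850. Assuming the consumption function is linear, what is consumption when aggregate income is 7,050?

MPC = (5515 − 4010)/(6850 − 4700) = 1505/2150 = 0.7
a = 4010 − 0.7(4700) = 4010 − 3290 = 720
C = 720 + 0.7(7050) = 720 + 4935 = 5655

C = 5655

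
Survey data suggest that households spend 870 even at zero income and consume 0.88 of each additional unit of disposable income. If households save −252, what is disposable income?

Y = 5150

S = Y − C = -870 + 0.12Y
-870 + 0.12Y = -252, so 0.12Y = 618 and Y = 5150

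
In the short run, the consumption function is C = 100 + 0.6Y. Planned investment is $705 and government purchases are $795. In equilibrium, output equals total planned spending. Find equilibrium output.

Y = C + I + G = 100 + 0.6Y + 705 + 795
Y − 0.6Y = 1600
0.4Y = 1600, so Y = 1600/0.4 = 4000

Y = 4000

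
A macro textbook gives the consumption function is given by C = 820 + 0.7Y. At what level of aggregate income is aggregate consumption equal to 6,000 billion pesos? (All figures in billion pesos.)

Y = 7400

820 + 0.7Y = 6000
0.7Y = 5180, so Y = 5180/0.7 = 7400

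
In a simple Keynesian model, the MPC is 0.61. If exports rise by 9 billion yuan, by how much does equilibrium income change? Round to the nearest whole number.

The multiplier is 1/(1 − MPC) = 1/0.39.
ΔY = 9/0.39 = 23.08 ≈ 23

ΔY ≈ 23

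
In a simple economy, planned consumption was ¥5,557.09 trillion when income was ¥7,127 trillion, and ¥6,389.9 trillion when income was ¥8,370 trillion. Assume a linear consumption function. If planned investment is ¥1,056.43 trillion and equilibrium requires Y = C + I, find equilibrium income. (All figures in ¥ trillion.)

MPC = (6389.9 − 5557.09)/(8370 − 7127) = 832.81/1243 = 0.67
a = 5557.09 − 0.67(7127) = 782
Equilibrium: Y = 782 + 0.67Y + 1056.43
0.33Y = 1838.43, so Y = 1838.43/0.33 = 5571

Y = 5571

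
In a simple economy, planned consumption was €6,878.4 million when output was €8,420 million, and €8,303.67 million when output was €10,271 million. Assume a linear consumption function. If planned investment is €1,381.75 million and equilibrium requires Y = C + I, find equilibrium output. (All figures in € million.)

MPC = (8303.67 − 6878.4)/(10271 − 8420) = 1425.27/1851 = 0.77
a = 6878.4 − 0.77(8420) = 395
Equilibrium: Y = 395 + 0.77Y + 1381.75
0.23Y = 1776.75, so Y = 1776.75/0.23 = 7725

Y = 7725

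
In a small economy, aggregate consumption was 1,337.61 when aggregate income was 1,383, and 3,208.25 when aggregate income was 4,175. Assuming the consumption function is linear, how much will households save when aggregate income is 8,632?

S = 2437.56

MPC = (3208.25 − 1337.61)/(4175 − 1383) = 1870.64/2792 = 0.67
a = 1337.61 − 0.67(1383) = 1337.61 − 926.61 = 411
C = 411 + 0.67(8632) = 6194.44
S = 8632 − 6194.44 = 2437.56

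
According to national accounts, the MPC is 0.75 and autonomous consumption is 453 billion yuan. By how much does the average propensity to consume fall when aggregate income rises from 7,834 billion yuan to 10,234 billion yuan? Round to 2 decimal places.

At Y = 7834: C = 453 + 0.75(7834) = 6328.5, APC = 6328.5/7834 = 0.808
At Y = 10234: C = 8128.5, APC = 8128.5/10234 = 0.794
Fall in APC = 0.808 − 0.794 = 0.014 ≈ 0.01

ΔAPC = 0.01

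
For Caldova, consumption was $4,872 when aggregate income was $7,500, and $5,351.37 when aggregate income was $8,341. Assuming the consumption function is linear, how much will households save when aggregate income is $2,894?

S = 647.42

MPC = (5351.37 − 4872)/(8341 − 7500) = 479.37/841 = 0.57
a = 4872 − 0.57(7500) = 4872 − 4275 = 597
C = 597 + 0.57(2894) = 2246.58
S = 2894 − 2246.58 = 647.42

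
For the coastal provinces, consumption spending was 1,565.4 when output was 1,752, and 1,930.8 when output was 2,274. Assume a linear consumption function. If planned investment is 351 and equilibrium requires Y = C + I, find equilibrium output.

Y = 2300

MPC = (1930.8 − 1565.4)/(2274 − 1752) = 365.4/522 = 0.7
a = 1565.4 − 0.7(1752) = 339
Equilibrium: Y = 339 + 0.7Y + 351
0.3Y = 690, so Y = 690/0.3 = 2300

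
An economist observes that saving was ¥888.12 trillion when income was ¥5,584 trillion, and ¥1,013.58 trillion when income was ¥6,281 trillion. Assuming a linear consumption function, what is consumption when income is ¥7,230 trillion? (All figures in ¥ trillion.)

MPS = ΔS/ΔY = (1013.58 − 888.12)/(6281 − 5584) = 125.46/697 = 0.18
MPC = 1 − MPS = 0.82
Autonomous saving = 888.12 − 0.18(5584) = -117, so a = 117
C = 117 + 0.82(7230) = 117 + 5928.6 = 6045.6

C = 6045.6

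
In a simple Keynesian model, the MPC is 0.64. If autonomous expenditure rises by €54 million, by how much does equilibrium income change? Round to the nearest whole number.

The multiplier is 1/(1 − MPC) = 1/0.36.
ΔY = 54/0.36 = 150.00 ≈ 150

ΔY ≈ 150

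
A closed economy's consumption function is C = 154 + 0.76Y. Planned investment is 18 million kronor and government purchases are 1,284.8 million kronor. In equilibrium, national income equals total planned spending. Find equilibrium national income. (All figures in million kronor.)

Y = 6070

Y = C + I + G = 154 + 0.76Y + 18 + 1284.8
Y − 0.76Y = 1456.8
0.24Y = 1456.8, so Y = 1456.8/0.24 = 6070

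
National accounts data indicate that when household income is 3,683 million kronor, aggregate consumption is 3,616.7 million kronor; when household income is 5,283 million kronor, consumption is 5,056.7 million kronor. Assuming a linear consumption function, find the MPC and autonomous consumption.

MPC = 0.9; a = 302

MPC = ΔC/ΔY = (5056.7 − 3616.7)/(5283 − 3683) = 1440/1600 = 0.9
a = C − MPC·Y = 3616.7 − 0.9(3683) = 3616.7 − 3314.7 = 302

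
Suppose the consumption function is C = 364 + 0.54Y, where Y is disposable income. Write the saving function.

S = -364 + 0.46Y

S = Y − C = Y − (364 + 0.54Y) = -364 + (1 − 0.54)Y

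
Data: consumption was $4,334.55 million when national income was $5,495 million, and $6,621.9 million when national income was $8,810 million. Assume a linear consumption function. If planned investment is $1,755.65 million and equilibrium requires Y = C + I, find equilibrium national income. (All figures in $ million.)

MPC = (6621.9 − 4334.55)/(8810 − 5495) = 2287.35/3315 = 0.69
a = 4334.55 − 0.69(5495) = 543
Equilibrium: Y = 543 + 0.69Y + 1755.65
0.31Y = 2298.65, so Y = 2298.65/0.31 = 7415

Y = 7415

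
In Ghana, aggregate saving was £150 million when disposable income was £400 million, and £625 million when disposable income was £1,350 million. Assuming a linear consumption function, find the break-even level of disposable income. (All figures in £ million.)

MPS = ΔS/ΔY = (625 − 150)/(1350 − 400) = 475/950 = 0.5
MPC = 1 − MPS = 0.5
From S(400) = 150: −a + 0.5(400) = 150, so a = 200 − 150 = 50
Break-even (S = 0): Y = a/MPS = 50/0.5 = 100

Y = 100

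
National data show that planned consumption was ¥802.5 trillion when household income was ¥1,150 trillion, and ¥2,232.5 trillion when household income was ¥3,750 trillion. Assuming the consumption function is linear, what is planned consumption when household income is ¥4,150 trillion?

C = 2452.5

MPC = (2232.5 − 802.5)/(3750 − 1150) = 1430/2600 = 0.55
a = 802.5 − 0.55(1150) = 802.5 − 632.5 = 170
C = 170 + 0.55(4150) = 170 + 2282.5 = 2452.5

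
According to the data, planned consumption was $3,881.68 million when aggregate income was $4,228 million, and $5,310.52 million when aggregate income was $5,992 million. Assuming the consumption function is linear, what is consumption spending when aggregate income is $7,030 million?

C = 6151.3

MPC = (5310.52 − 3881.68)/(5992 − 4228) = 1428.84/1764 = 0.81
a = 3881.68 − 0.81(4228) = 3881.68 − 3424.68 = 457
C = 457 + 0.81(7030) = 457 + 5694.3 = 6151.3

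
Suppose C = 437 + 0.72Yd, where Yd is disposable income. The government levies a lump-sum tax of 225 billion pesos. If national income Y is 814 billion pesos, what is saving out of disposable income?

S = -272.08

Yd = Y − T = 814 − 225 = 589
C = 437 + 0.72(589) = 437 + 424.08 = 861.08
S = Yd − C = 589 − 861.08 = -272.08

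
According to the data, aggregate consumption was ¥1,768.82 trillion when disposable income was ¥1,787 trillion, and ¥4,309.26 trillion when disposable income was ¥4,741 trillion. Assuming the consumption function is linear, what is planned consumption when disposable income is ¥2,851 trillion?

C = 2683.86

MPC = (4309.26 − 1768.82)/(4741 − 1787) = 2540.44/2954 = 0.86
a = 1768.82 − 0.86(1787) = 1768.82 − 1536.82 = 232
C = 232 + 0.86(2851) = 232 + 2451.86 = 2683.86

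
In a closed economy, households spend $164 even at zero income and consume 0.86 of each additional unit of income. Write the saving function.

S = -164 + 0.14Y

S = Y − C = Y − (164 + 0.86Y) = -164 + (1 − 0.86)Y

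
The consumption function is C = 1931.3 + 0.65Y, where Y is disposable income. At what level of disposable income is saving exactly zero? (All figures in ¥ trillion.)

At break-even, C = Y: 1931.3 + 0.65Y = Y
0.35Y = 1931.3, so Y = 1931.3/0.35 = 5518

Y = 5518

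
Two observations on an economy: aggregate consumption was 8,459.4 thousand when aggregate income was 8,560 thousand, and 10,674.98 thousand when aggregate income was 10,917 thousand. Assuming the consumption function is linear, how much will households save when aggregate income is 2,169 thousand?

MPC = (10674.98 − 8459.4)/(10917 − 8560) = 2215.58/2357 = 0.94
a = 8459.4 − 0.94(8560) = 8459.4 − 8046.4 = 413
C = 413 + 0.94(2169) = 2451.86
S = 2169 − 2451.86 = -282.86

S = -282.86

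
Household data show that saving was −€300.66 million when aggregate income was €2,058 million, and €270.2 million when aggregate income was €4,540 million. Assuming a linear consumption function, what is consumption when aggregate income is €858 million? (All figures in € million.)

MPS = ΔS/ΔY = (270.2 − (-300.66))/(4540 − 2058) = 570.86/2482 = 0.23
MPC = 1 − MPS = 0.77
Autonomous saving = -300.66 − 0.23(2058) = -774, so a = 774
C = 774 + 0.77(858) = 774 + 660.66 = 1434.66

C = 1434.66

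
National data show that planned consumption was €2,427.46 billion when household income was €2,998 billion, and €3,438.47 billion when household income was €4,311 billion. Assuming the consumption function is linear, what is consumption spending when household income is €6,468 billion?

C = 5099.36

MPC = (3438.47 − 2427.46)/(4311 − 2998) = 1011.01/1313 = 0.77
a = 2427.46 − 0.77(2998) = 2427.46 − 2308.46 = 119
C = 119 + 0.77(6468) = 119 + 4980.36 = 5099.36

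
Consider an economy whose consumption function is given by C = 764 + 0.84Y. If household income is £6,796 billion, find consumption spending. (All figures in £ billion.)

C = 6472.64

C = 764 + 0.84(6796) = 764 + 5708.64 = 6472.64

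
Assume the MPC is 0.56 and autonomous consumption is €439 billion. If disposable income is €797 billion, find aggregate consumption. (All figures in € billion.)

C = 439 + 0.56(797) = 439 + 446.32 = 885.32

C = 885.32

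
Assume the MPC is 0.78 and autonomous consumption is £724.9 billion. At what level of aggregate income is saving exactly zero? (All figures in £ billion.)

Y = 3295

At break-even, C = Y: 724.9 + 0.78Y = Y
0.22Y = 724.9, so Y = 724.9/0.22 = 3295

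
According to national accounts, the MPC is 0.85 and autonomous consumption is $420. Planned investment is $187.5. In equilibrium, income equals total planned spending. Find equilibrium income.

Y = C + I = 420 + 0.85Y + 187.5
Y − 0.85Y = 607.5
0.15Y = 607.5, so Y = 607.5/0.15 = 4050

Y = 4050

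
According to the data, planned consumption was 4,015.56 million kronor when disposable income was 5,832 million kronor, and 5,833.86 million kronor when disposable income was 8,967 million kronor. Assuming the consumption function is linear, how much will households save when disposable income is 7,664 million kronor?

MPC = (5833.86 − 4015.56)/(8967 − 5832) = 1818.3/3135 = 0.58
a = 4015.56 − 0.58(5832) = 4015.56 − 3382.56 = 633
C = 633 + 0.58(7664) = 5078.12
S = 7664 − 5078.12 = 2585.88

S = 2585.88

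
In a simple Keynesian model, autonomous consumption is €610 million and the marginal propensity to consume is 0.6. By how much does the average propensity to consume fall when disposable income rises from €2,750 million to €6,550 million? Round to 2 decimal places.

At Y = 2750: C = 610 + 0.6(2750) = 2260, APC = 2260/2750 = 0.822
At Y = 6550: C = 4540, APC = 4540/6550 = 0.693
Fall in APC = 0.822 − 0.693 = 0.129 ≈ 0.13

ΔAPC = 0.13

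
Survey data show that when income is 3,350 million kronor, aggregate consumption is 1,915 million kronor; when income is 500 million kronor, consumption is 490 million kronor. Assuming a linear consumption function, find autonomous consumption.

a = 240

MPC = ΔC/ΔY = (1915 − 490)/(3350 − 500) = 1425/2850 = 0.5
a = C − MPC·Y = 490 − 0.5(500) = 490 − 250 = 240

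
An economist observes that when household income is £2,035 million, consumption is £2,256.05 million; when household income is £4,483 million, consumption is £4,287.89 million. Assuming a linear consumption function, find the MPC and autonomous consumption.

MPC = 0.83; a = 567

MPC = ΔC/ΔY = (4287.89 − 2256.05)/(4483 − 2035) = 2031.84/2448 = 0.83
a = C − MPC·Y = 2256.05 − 0.83(2035) = 2256.05 − 1689.05 = 567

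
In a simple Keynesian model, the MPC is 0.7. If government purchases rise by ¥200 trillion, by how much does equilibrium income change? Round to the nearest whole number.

ΔY ≈ 667

The multiplier is 1/(1 − MPC) = 1/0.3.
ΔY = 200/0.3 = 666.67 ≈ 667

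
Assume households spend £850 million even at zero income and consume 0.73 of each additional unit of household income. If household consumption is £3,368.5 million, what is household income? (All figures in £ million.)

Y = 3450

850 + 0.73Y = 3368.5
0.73Y = 2518.5, so Y = 2518.5/0.73 = 3450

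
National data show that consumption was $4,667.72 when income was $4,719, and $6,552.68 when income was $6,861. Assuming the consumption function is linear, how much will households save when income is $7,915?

MPC = (6552.68 − 4667.72)/(6861 − 4719) = 1884.96/2142 = 0.88
a = 4667.72 − 0.88(4719) = 4667.72 − 4152.72 = 515
C = 515 + 0.88(7915) = 7480.2
S = 7915 − 7480.2 = 434.8

S = 434.8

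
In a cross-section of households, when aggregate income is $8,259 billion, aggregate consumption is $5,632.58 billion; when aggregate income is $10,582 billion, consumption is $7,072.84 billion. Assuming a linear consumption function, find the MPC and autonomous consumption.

MPC = 0.62; a = 512

MPC = ΔC/ΔY = (7072.84 − 5632.58)/(10582 − 8259) = 1440.26/2323 = 0.62
a = C − MPC·Y = 5632.58 − 0.62(8259) = 5632.58 − 5120.58 = 512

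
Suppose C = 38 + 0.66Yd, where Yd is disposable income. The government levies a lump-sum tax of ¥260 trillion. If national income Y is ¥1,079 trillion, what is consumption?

C = 578.54

Yd = Y − T = 1079 − 260 = 819
C = 38 + 0.66(819) = 38 + 540.54 = 578.54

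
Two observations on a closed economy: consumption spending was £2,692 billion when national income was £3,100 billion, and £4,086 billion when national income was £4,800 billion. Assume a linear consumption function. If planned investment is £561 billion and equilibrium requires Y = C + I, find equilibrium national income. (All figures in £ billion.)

Y = 3950

MPC = (4086 − 2692)/(4800 − 3100) = 1394/1700 = 0.82
a = 2692 − 0.82(3100) = 150
Equilibrium: Y = 150 + 0.82Y + 561
0.18Y = 711, so Y = 711/0.18 = 3950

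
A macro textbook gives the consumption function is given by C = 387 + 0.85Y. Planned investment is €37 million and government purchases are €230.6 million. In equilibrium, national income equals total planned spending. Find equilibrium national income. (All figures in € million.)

Y = C + I + G = 387 + 0.85Y + 37 + 230.6
Y − 0.85Y = 654.6
0.15Y = 654.6, so Y = 654.6/0.15 = 4364

Y = 4364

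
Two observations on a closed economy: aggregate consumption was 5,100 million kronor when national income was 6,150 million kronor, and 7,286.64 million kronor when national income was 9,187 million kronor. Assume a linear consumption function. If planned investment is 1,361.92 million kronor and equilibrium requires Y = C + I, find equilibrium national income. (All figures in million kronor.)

Y = 7264

MPC = (7286.64 − 5100)/(9187 − 6150) = 2186.64/3037 = 0.72
a = 5100 − 0.72(6150) = 672
Equilibrium: Y = 672 + 0.72Y + 1361.92
0.28Y = 2033.92, so Y = 2033.92/0.28 = 7264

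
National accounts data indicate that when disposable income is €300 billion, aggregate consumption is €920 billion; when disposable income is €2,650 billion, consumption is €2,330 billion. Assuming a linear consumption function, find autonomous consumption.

MPC = ΔC/ΔY = (2330 − 920)/(2650 − 300) = 1410/2350 = 0.6
a = C − MPC·Y = 920 − 0.6(300) = 920 − 180 = 740

a = 740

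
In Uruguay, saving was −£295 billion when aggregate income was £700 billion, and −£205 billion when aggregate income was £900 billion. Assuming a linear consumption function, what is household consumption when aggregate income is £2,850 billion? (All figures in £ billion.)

C = 2177.5

MPS = ΔS/ΔY = (-205 − (-295))/(900 − 700) = 90/200 = 0.45
MPC = 1 − MPS = 0.55
Autonomous saving = -295 − 0.45(700) = -610, so a = 610
C = 610 + 0.55(2850) = 610 + 1567.5 = 2177.5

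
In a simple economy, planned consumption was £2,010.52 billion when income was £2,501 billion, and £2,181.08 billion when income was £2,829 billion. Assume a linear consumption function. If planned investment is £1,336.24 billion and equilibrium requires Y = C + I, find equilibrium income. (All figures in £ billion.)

Y = 4263

MPC = (2181.08 − 2010.52)/(2829 − 2501) = 170.56/328 = 0.52
a = 2010.52 − 0.52(2501) = 710
Equilibrium: Y = 710 + 0.52Y + 1336.24
0.48Y = 2046.24, so Y = 2046.24/0.48 = 4263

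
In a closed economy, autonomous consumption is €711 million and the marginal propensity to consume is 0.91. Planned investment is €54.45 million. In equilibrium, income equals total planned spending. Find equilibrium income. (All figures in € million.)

Y = 8505

Y = C + I = 711 + 0.91Y + 54.45
Y − 0.91Y = 765.45
0.09Y = 765.45, so Y = 765.45/0.09 = 8505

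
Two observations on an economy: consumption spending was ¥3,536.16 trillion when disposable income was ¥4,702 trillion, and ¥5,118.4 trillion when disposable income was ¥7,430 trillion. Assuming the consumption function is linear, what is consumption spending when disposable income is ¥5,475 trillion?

C = 3984.5

MPC = (5118.4 − 3536.16)/(7430 − 4702) = 1582.24/2728 = 0.58
a = 3536.16 − 0.58(4702) = 3536.16 − 2727.16 = 809
C = 809 + 0.58(5475) = 809 + 3175.5 = 3984.5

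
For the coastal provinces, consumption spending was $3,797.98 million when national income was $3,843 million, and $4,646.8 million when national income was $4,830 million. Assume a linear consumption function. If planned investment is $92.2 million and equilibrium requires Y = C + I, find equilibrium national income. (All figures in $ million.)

MPC = (4646.8 − 3797.98)/(4830 − 3843) = 848.82/987 = 0.86
a = 3797.98 − 0.86(3843) = 493
Equilibrium: Y = 493 + 0.86Y + 92.2
0.14Y = 585.2, so Y = 585.2/0.14 = 4180

Y = 4180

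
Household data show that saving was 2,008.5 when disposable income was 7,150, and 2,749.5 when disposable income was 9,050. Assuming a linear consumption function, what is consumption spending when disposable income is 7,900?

MPS = ΔS/ΔY = (2749.5 − 2008.5)/(9050 − 7150) = 741/1900 = 0.39
MPC = 1 − MPS = 0.61
Autonomous saving = 2008.5 − 0.39(7150) = -780, so a = 780
C = 780 + 0.61(7900) = 780 + 4819 = 5599

C = 5599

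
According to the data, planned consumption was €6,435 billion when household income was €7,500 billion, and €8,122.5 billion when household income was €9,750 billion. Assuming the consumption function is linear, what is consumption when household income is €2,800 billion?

C = 2910

MPC = (8122.5 − 6435)/(9750 − 7500) = 1687.5/2250 = 0.75
a = 6435 − 0.75(7500) = 6435 − 5625 = 810
C = 810 + 0.75(2800) = 810 + 2100 = 2910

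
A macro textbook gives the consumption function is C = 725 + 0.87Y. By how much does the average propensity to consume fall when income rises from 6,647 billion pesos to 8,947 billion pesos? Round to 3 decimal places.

At Y = 6647: C = 725 + 0.87(6647) = 6507.89, APC = 6507.89/6647 = 0.9791
At Y = 8947: C = 8508.89, APC = 8508.89/8947 = 0.9510
Fall in APC = 0.9791 − 0.9510 = 0.0281 ≈ 0.028

ΔAPC = 0.028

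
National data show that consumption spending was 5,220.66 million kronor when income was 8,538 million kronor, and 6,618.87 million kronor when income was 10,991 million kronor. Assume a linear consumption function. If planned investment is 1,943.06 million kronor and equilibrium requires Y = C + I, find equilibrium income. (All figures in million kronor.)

Y = 5342

MPC = (6618.87 − 5220.66)/(10991 − 8538) = 1398.21/2453 = 0.57
a = 5220.66 − 0.57(8538) = 354
Equilibrium: Y = 354 + 0.57Y + 1943.06
0.43Y = 2297.06, so Y = 2297.06/0.43 = 5342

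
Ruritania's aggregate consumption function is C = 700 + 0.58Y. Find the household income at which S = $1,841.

S = Y − C = -700 + 0.42Y
-700 + 0.42Y = 1841, so 0.42Y = 2541 and Y = 6050

Y = 6050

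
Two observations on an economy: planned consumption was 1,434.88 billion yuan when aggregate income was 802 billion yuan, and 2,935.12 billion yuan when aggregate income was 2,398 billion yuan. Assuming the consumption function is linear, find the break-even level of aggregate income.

MPC = (2935.12 − 1434.88)/(2398 − 802) = 1500.24/1596 = 0.94
a = 1434.88 − 0.94(802) = 1434.88 − 753.88 = 681
Break-even: Y = a/(1−MPC) = 681/0.06 = 11350

Y = 11350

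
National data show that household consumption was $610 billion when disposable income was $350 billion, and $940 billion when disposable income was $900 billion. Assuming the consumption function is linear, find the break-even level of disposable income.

MPC = (940 − 610)/(900 − 350) = 330/550 = 0.6
a = 610 − 0.6(350) = 610 − 210 = 400
Break-even: Y = a/(1−MPC) = 400/0.4 = 1000

Y = 1000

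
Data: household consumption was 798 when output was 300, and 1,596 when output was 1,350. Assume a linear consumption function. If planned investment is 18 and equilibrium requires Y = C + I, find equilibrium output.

MPC = (1596 − 798)/(1350 − 300) = 798/1050 = 0.76
a = 798 − 0.76(300) = 570
Equilibrium: Y = 570 + 0.76Y + 18
0.24Y = 588, so Y = 588/0.24 = 2450

Y = 2450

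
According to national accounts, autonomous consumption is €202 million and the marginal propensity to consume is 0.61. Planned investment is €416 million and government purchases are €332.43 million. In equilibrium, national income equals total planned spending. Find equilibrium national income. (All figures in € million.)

Y = C + I + G = 202 + 0.61Y + 416 + 332.43
Y − 0.61Y = 950.43
0.39Y = 950.43, so Y = 950.43/0.39 = 2437

Y = 2437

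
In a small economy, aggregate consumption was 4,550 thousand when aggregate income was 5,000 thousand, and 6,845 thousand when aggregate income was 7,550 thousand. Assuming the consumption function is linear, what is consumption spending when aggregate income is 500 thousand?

C = 500

MPC = (6845 − 4550)/(7550 − 5000) = 2295/2550 = 0.9
a = 4550 − 0.9(5000) = 4550 − 4500 = 50
C = 50 + 0.9(500) = 50 + 450 = 500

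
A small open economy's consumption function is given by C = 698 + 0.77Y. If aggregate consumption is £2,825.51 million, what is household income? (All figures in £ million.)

698 + 0.77Y = 2825.51
0.77Y = 2127.51, so Y = 2127.51/0.77 = 2763

Y = 2763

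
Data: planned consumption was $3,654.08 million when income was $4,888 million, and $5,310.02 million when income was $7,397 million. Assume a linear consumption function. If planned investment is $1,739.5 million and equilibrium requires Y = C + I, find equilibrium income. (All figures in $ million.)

MPC = (5310.02 − 3654.08)/(7397 − 4888) = 1655.94/2509 = 0.66
a = 3654.08 − 0.66(4888) = 428
Equilibrium: Y = 428 + 0.66Y + 1739.5
0.34Y = 2167.5, so Y = 2167.5/0.34 = 6375

Y = 6375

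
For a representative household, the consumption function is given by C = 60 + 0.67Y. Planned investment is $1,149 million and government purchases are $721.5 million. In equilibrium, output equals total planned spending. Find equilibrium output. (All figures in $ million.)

Y = C + I + G = 60 + 0.67Y + 1149 + 721.5
Y − 0.67Y = 1930.5
0.33Y = 1930.5, so Y = 1930.5/0.33 = 5850

Y = 5850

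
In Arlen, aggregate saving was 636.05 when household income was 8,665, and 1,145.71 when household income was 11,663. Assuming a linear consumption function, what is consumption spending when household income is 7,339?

MPS = ΔS/ΔY = (1145.71 − 636.05)/(11663 − 8665) = 509.66/2998 = 0.17
MPC = 1 − MPS = 0.83
Autonomous saving = 636.05 − 0.17(8665) = -837, so a = 837
C = 837 + 0.83(7339) = 837 + 6091.37 = 6928.37

C = 6928.37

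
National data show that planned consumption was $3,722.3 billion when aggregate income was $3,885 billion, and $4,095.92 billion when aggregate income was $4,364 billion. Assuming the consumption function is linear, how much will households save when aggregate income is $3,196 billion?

S = 11.12

MPC = (4095.92 − 3722.3)/(4364 − 3885) = 373.62/479 = 0.78
a = 3722.3 − 0.78(3885) = 3722.3 − 3030.3 = 692
C = 692 + 0.78(3196) = 3184.88
S = 3196 − 3184.88 = 11.12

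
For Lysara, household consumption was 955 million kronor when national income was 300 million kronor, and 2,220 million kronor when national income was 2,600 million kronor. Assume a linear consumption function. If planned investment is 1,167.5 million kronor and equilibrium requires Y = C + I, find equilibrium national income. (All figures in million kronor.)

Y = 4350

MPC = (2220 − 955)/(2600 − 300) = 1265/2300 = 0.55
a = 955 − 0.55(300) = 790
Equilibrium: Y = 790 + 0.55Y + 1167.5
0.45Y = 1957.5, so Y = 1957.5/0.45 = 4350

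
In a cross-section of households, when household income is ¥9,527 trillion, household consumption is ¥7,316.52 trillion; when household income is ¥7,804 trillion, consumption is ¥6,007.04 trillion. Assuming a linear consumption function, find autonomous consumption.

MPC = ΔC/ΔY = (7316.52 − 6007.04)/(9527 − 7804) = 1309.48/1723 = 0.76
a = C − MPC·Y = 6007.04 − 0.76(7804) = 6007.04 − 5931.04 = 76

a = 76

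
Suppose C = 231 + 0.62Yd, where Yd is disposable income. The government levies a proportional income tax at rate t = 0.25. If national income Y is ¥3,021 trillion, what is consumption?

Yd = (1 − 0.25)(3021) = 0.75(3021) = 2265.75
C = 231 + 0.62(2265.75) = 231 + 1404.765 = 1635.765

C = 1635.765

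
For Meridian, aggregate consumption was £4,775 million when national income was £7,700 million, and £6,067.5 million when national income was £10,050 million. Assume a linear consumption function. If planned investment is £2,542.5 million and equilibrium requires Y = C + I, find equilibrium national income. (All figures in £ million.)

Y = 6850

MPC = (6067.5 − 4775)/(10050 − 7700) = 1292.5/2350 = 0.55
a = 4775 − 0.55(7700) = 540
Equilibrium: Y = 540 + 0.55Y + 2542.5
0.45Y = 3082.5, so Y = 3082.5/0.45 = 6850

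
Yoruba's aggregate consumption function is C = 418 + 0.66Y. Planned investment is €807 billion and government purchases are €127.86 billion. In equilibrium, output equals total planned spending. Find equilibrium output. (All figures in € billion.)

Y = C + I + G = 418 + 0.66Y + 807 + 127.86
Y − 0.66Y = 1352.86
0.34Y = 1352.86, so Y = 1352.86/0.34 = 3979

Y = 3979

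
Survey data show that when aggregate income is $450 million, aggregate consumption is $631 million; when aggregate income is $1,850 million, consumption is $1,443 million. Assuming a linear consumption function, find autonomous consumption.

a = 370

MPC = ΔC/ΔY = (1443 − 631)/(1850 − 450) = 812/1400 = 0.58
a = C − MPC·Y = 631 − 0.58(450) = 631 − 261 = 370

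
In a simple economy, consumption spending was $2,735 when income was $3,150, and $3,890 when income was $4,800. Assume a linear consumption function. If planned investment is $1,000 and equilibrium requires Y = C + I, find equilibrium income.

MPC = (3890 − 2735)/(4800 − 3150) = 1155/1650 = 0.7
a = 2735 − 0.7(3150) = 530
Equilibrium: Y = 530 + 0.7Y + 1000
0.3Y = 1530, so Y = 1530/0.3 = 5100

Y = 5100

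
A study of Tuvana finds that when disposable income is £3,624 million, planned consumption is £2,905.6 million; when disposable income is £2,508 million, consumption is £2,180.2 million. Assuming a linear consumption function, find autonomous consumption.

MPC = ΔC/ΔY = (2905.6 − 2180.2)/(3624 − 2508) = 725.4/1116 = 0.65
a = C − MPC·Y = 2180.2 − 0.65(2508) = 2180.2 − 1630.2 = 550

a = 550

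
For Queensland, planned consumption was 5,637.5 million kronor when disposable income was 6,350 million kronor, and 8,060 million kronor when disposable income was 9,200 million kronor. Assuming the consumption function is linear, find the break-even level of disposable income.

Y = 1600

MPC = (8060 − 5637.5)/(9200 − 6350) = 2422.5/2850 = 0.85
a = 5637.5 − 0.85(6350) = 5637.5 − 5397.5 = 240
Break-even: Y = a/(1−MPC) = 240/0.15 = 1600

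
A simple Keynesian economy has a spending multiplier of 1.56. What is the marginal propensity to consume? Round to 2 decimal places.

MPC = 0.36

k = 1/(1 − MPC), so 1 − MPC = 1/k = 1/1.56 = 0.6410
MPC = 1 − 0.6410 = 0.36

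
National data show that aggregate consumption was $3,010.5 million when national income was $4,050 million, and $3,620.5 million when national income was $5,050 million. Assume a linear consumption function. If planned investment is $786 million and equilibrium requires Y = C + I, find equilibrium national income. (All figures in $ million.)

MPC = (3620.5 − 3010.5)/(5050 − 4050) = 610/1000 = 0.61
a = 3010.5 − 0.61(4050) = 540
Equilibrium: Y = 540 + 0.61Y + 786
0.39Y = 1326, so Y = 1326/0.39 = 3400

Y = 3400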